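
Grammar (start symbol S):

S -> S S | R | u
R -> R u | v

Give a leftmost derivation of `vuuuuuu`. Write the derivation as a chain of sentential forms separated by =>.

S => SS => RS => vS => vSS => vSSS => vuSS => vuSSS => vuSSSS => vuSSSSS => vuuSSSS => vuuuSSS => vuuuuSS => vuuuuuS => vuuuuuu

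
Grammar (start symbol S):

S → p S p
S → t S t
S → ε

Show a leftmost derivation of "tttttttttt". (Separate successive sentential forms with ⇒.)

S ⇒ tSt   [S → t S t]
tSt ⇒ ttStt   [S → t S t]
ttStt ⇒ tttSttt   [S → t S t]
tttSttt ⇒ ttttStttt   [S → t S t]
ttttStttt ⇒ tttttSttttt   [S → t S t]
tttttSttttt ⇒ tttttttttt   [S → ε]

S ⇒ tSt ⇒ ttStt ⇒ tttSttt ⇒ ttttStttt ⇒ tttttSttttt ⇒ tttttttttt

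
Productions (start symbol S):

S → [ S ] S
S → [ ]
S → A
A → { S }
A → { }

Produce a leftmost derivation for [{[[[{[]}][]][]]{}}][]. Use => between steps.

S => [S]S   [S → [ S ] S]
[S]S => [A]S   [S → A]
[A]S => [{S}]S   [A → { S }]
[{S}]S => [{[S]S}]S   [S → [ S ] S]
[{[S]S}]S => [{[[S]S]S}]S   [S → [ S ] S]
[{[[S]S]S}]S => [{[[[S]S]S]S}]S   [S → [ S ] S]
[{[[[S]S]S]S}]S => [{[[[A]S]S]S}]S   [S → A]
[{[[[A]S]S]S}]S => [{[[[{S}]S]S]S}]S   [A → { S }]
[{[[[{S}]S]S]S}]S => [{[[[{[]}]S]S]S}]S   [S → [ ]]
[{[[[{[]}]S]S]S}]S => [{[[[{[]}][]]S]S}]S   [S → [ ]]
[{[[[{[]}][]]S]S}]S => [{[[[{[]}][]][]]S}]S   [S → [ ]]
[{[[[{[]}][]][]]S}]S => [{[[[{[]}][]][]]A}]S   [S → A]
[{[[[{[]}][]][]]A}]S => [{[[[{[]}][]][]]{}}]S   [A → { }]
[{[[[{[]}][]][]]{}}]S => [{[[[{[]}][]][]]{}}][]   [S → [ ]]

S=>[S]S=>[A]S=>[{S}]S=>[{[S]S}]S=>[{[[S]S]S}]S=>[{[[[S]S]S]S}]S=>[{[[[A]S]S]S}]S=>[{[[[{S}]S]S]S}]S=>[{[[[{[]}]S]S]S}]S=>[{[[[{[]}][]]S]S}]S=>[{[[[{[]}][]][]]S}]S=>[{[[[{[]}][]][]]A}]S=>[{[[[{[]}][]][]]{}}]S=>[{[[[{[]}][]][]]{}}][]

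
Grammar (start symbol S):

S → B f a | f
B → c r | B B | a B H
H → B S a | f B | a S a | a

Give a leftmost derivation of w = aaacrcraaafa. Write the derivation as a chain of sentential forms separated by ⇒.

S ⇒ Bfa   [S → B f a]
Bfa ⇒ aBHfa   [B → a B H]
aBHfa ⇒ aaBHHfa   [B → a B H]
aaBHHfa ⇒ aaaBHHHfa   [B → a B H]
aaaBHHHfa ⇒ aaaBBHHHfa   [B → B B]
aaaBBHHHfa ⇒ aaacrBHHHfa   [B → c r]
aaacrBHHHfa ⇒ aaacrcrHHHfa   [B → c r]
aaacrcrHHHfa ⇒ aaacrcraHHfa   [H → a]
aaacrcraHHfa ⇒ aaacrcraaHfa   [H → a]
aaacrcraaHfa ⇒ aaacrcraaafa   [H → a]

S ⇒ Bfa ⇒ aBHfa ⇒ aaBHHfa ⇒ aaaBHHHfa ⇒ aaaBBHHHfa ⇒ aaacrBHHHfa ⇒ aaacrcrHHHfa ⇒ aaacrcraHHfa ⇒ aaacrcraaHfa ⇒ aaacrcraaafa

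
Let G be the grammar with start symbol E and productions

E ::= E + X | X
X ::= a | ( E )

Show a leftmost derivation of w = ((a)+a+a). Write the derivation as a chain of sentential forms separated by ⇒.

E ⇒ X ⇒ (E) ⇒ (E+X) ⇒ (E+X+X) ⇒ (X+X+X) ⇒ ((E)+X+X) ⇒ ((X)+X+X) ⇒ ((a)+X+X) ⇒ ((a)+a+X) ⇒ ((a)+a+a)

E ⇒ X   [E ::= X]
X ⇒ (E)   [X ::= ( E )]
(E) ⇒ (E+X)   [E ::= E + X]
(E+X) ⇒ (E+X+X)   [E ::= E + X]
(E+X+X) ⇒ (X+X+X)   [E ::= X]
(X+X+X) ⇒ ((E)+X+X)   [X ::= ( E )]
((E)+X+X) ⇒ ((X)+X+X)   [E ::= X]
((X)+X+X) ⇒ ((a)+X+X)   [X ::= a]
((a)+X+X) ⇒ ((a)+a+X)   [X ::= a]
((a)+a+X) ⇒ ((a)+a+a)   [X ::= a]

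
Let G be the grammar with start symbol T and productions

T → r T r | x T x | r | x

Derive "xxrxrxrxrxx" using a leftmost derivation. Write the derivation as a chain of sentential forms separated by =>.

T => xTx => xxTxx => xxrTrxx => xxrxTxrxx => xxrxrTrxrxx => xxrxrxrxrxx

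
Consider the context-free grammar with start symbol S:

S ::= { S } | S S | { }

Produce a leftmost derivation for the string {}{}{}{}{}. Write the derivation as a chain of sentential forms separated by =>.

S => SS   [S ::= S S]
SS => SSS   [S ::= S S]
SSS => SSSS   [S ::= S S]
SSSS => {}SSS   [S ::= { }]
{}SSS => {}SSSS   [S ::= S S]
{}SSSS => {}{}SSS   [S ::= { }]
{}{}SSS => {}{}{}SS   [S ::= { }]
{}{}{}SS => {}{}{}{}S   [S ::= { }]
{}{}{}{}S => {}{}{}{}{}   [S ::= { }]

S => SS => SSS => SSSS => {}SSS => {}SSSS => {}{}SSS => {}{}{}SS => {}{}{}{}S => {}{}{}{}{}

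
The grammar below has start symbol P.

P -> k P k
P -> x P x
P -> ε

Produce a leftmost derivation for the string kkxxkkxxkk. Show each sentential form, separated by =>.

P => kPk   [P -> k P k]
kPk => kkPkk   [P -> k P k]
kkPkk => kkxPxkk   [P -> x P x]
kkxPxkk => kkxxPxxkk   [P -> x P x]
kkxxPxxkk => kkxxkPkxxkk   [P -> k P k]
kkxxkPkxxkk => kkxxkkxxkk   [P -> ε]

P=>kPk=>kkPkk=>kkxPxkk=>kkxxPxxkk=>kkxxkPkxxkk=>kkxxkkxxkk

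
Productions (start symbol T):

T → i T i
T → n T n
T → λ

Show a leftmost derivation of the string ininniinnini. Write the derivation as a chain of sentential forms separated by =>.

T => iTi   [T → i T i]
iTi => inTni   [T → n T n]
inTni => iniTini   [T → i T i]
iniTini => ininTnini   [T → n T n]
ininTnini => ininnTnnini   [T → n T n]
ininnTnnini => ininniTinnini   [T → i T i]
ininniTinnini => ininniinnini   [T → λ]

T => iTi => inTni => iniTini => ininTnini => ininnTnnini => ininniTinnini => ininniinnini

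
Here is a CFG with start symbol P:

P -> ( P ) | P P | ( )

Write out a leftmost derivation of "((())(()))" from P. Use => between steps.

P => (P) => (PP) => ((P)P) => ((())P) => ((())(P)) => ((())(()))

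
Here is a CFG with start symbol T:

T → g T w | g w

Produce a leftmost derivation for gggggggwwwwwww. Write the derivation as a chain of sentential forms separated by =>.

T => gTw   [T → g T w]
gTw => ggTww   [T → g T w]
ggTww => gggTwww   [T → g T w]
gggTwww => ggggTwwww   [T → g T w]
ggggTwwww => gggggTwwwww   [T → g T w]
gggggTwwwww => ggggggTwwwwww   [T → g T w]
ggggggTwwwwww => gggggggwwwwwww   [T → g w]

T => gTw => ggTww => gggTwww => ggggTwwww => gggggTwwwww => ggggggTwwwwww => gggggggwwwwwww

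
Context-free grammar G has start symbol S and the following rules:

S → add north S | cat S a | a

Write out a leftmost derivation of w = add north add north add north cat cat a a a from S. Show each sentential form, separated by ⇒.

S ⇒ add north S ⇒ add north add north S ⇒ add north add north add north S ⇒ add north add north add north cat S a ⇒ add north add north add north cat cat S a a ⇒ add north add north add north cat cat a a a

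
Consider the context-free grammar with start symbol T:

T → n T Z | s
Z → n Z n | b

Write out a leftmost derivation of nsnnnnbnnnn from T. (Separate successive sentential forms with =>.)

T=>nTZ=>nsZ=>nsnZn=>nsnnZnn=>nsnnnZnnn=>nsnnnnZnnnn=>nsnnnnbnnnn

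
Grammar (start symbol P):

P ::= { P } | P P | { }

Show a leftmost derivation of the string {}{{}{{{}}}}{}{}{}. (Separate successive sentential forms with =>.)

P => PP   [P ::= P P]
PP => PPP   [P ::= P P]
PPP => {}PP   [P ::= { }]
{}PP => {}PPP   [P ::= P P]
{}PPP => {}PPPP   [P ::= P P]
{}PPPP => {}{P}PPP   [P ::= { P }]
{}{P}PPP => {}{PP}PPP   [P ::= P P]
{}{PP}PPP => {}{{}P}PPP   [P ::= { }]
{}{{}P}PPP => {}{{}{P}}PPP   [P ::= { P }]
{}{{}{P}}PPP => {}{{}{{P}}}PPP   [P ::= { P }]
{}{{}{{P}}}PPP => {}{{}{{{}}}}PPP   [P ::= { }]
{}{{}{{{}}}}PPP => {}{{}{{{}}}}{}PP   [P ::= { }]
{}{{}{{{}}}}{}PP => {}{{}{{{}}}}{}{}P   [P ::= { }]
{}{{}{{{}}}}{}{}P => {}{{}{{{}}}}{}{}{}   [P ::= { }]

P => PP => PPP => {}PP => {}PPP => {}PPPP => {}{P}PPP => {}{PP}PPP => {}{{}P}PPP => {}{{}{P}}PPP => {}{{}{{P}}}PPP => {}{{}{{{}}}}PPP => {}{{}{{{}}}}{}PP => {}{{}{{{}}}}{}{}P => {}{{}{{{}}}}{}{}{}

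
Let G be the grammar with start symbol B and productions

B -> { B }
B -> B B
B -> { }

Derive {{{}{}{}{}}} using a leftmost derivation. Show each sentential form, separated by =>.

B => {B} => {{B}} => {{BB}} => {{BBB}} => {{BBBB}} => {{{}BBB}} => {{{}{}BB}} => {{{}{}{}B}} => {{{}{}{}{}}}

B => {B}   [B -> { B }]
{B} => {{B}}   [B -> { B }]
{{B}} => {{BB}}   [B -> B B]
{{BB}} => {{BBB}}   [B -> B B]
{{BBB}} => {{BBBB}}   [B -> B B]
{{BBBB}} => {{{}BBB}}   [B -> { }]
{{{}BBB}} => {{{}{}BB}}   [B -> { }]
{{{}{}BB}} => {{{}{}{}B}}   [B -> { }]
{{{}{}{}B}} => {{{}{}{}{}}}   [B -> { }]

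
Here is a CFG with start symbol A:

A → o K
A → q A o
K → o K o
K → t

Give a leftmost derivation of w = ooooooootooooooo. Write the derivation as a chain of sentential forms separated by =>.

A => oK => ooKo => oooKoo => ooooKooo => oooooKoooo => ooooooKooooo => oooooooKoooooo => ooooooooKooooooo => ooooooootooooooo

A => oK   [A → o K]
oK => ooKo   [K → o K o]
ooKo => oooKoo   [K → o K o]
oooKoo => ooooKooo   [K → o K o]
ooooKooo => oooooKoooo   [K → o K o]
oooooKoooo => ooooooKooooo   [K → o K o]
ooooooKooooo => oooooooKoooooo   [K → o K o]
oooooooKoooooo => ooooooooKooooooo   [K → o K o]
ooooooooKooooooo => ooooooootooooooo   [K → t]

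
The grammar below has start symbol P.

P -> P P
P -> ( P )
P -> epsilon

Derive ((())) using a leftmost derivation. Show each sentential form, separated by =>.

P => PP => (P)P => (PP)P => ((P)P)P => ((PP)P)P => (((P)P)P)P => ((()P)P)P => ((())P)P => ((()))P => ((()))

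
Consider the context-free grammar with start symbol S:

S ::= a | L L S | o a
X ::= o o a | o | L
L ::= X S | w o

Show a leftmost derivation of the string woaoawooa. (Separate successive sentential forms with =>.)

S=>LLS=>XSLS=>LSLS=>XSSLS=>LSSLS=>woSSLS=>woaSLS=>woaoaLS=>woaoawoS=>woaoawooa

S => LLS   [S ::= L L S]
LLS => XSLS   [L ::= X S]
XSLS => LSLS   [X ::= L]
LSLS => XSSLS   [L ::= X S]
XSSLS => LSSLS   [X ::= L]
LSSLS => woSSLS   [L ::= w o]
woSSLS => woaSLS   [S ::= a]
woaSLS => woaoaLS   [S ::= o a]
woaoaLS => woaoawoS   [L ::= w o]
woaoawoS => woaoawooa   [S ::= o a]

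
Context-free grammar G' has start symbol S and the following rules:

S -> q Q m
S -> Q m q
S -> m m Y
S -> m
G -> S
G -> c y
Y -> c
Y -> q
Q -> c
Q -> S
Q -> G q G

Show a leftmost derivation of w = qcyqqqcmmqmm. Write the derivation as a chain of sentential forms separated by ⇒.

S ⇒ qQm   [S -> q Q m]
qQm ⇒ qGqGm   [Q -> G q G]
qGqGm ⇒ qcyqGm   [G -> c y]
qcyqGm ⇒ qcyqSm   [G -> S]
qcyqSm ⇒ qcyqqQmm   [S -> q Q m]
qcyqqQmm ⇒ qcyqqSmm   [Q -> S]
qcyqqSmm ⇒ qcyqqQmqmm   [S -> Q m q]
qcyqqQmqmm ⇒ qcyqqSmqmm   [Q -> S]
qcyqqSmqmm ⇒ qcyqqqQmmqmm   [S -> q Q m]
qcyqqqQmmqmm ⇒ qcyqqqcmmqmm   [Q -> c]

S ⇒ qQm ⇒ qGqGm ⇒ qcyqGm ⇒ qcyqSm ⇒ qcyqqQmm ⇒ qcyqqSmm ⇒ qcyqqQmqmm ⇒ qcyqqSmqmm ⇒ qcyqqqQmmqmm ⇒ qcyqqqcmmqmm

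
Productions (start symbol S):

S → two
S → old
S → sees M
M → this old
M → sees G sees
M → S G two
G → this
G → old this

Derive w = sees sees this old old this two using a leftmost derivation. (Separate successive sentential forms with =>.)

S => sees M => sees S G two => sees sees M G two => sees sees this old G two => sees sees this old old this two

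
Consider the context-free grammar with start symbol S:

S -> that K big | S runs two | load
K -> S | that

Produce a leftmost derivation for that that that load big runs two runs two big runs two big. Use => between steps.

S => that K big   [S -> that K big]
that K big => that S big   [K -> S]
that S big => that S runs two big   [S -> S runs two]
that S runs two big => that that K big runs two big   [S -> that K big]
that that K big runs two big => that that S big runs two big   [K -> S]
that that S big runs two big => that that S runs two big runs two big   [S -> S runs two]
that that S runs two big runs two big => that that S runs two runs two big runs two big   [S -> S runs two]
that that S runs two runs two big runs two big => that that that K big runs two runs two big runs two big   [S -> that K big]
that that that K big runs two runs two big runs two big => that that that S big runs two runs two big runs two big   [K -> S]
that that that S big runs two runs two big runs two big => that that that load big runs two runs two big runs two big   [S -> load]

S => that K big => that S big => that S runs two big => that that K big runs two big => that that S big runs two big => that that S runs two big runs two big => that that S runs two runs two big runs two big => that that that K big runs two runs two big runs two big => that that that S big runs two runs two big runs two big => that that that load big runs two runs two big runs two big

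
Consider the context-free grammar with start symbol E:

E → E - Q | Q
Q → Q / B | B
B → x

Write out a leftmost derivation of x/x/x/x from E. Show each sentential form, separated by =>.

E => Q => Q/B => Q/B/B => Q/B/B/B => B/B/B/B => x/B/B/B => x/x/B/B => x/x/x/B => x/x/x/x

E => Q   [E → Q]
Q => Q/B   [Q → Q / B]
Q/B => Q/B/B   [Q → Q / B]
Q/B/B => Q/B/B/B   [Q → Q / B]
Q/B/B/B => B/B/B/B   [Q → B]
B/B/B/B => x/B/B/B   [B → x]
x/B/B/B => x/x/B/B   [B → x]
x/x/B/B => x/x/x/B   [B → x]
x/x/x/B => x/x/x/x   [B → x]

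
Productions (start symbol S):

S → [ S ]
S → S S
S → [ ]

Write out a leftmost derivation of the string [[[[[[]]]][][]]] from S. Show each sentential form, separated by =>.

S => [S] => [[S]] => [[SS]] => [[[S]S]] => [[[[S]]S]] => [[[[[S]]]S]] => [[[[[[]]]]S]] => [[[[[[]]]]SS]] => [[[[[[]]]][]S]] => [[[[[[]]]][][]]]

S => [S]   [S → [ S ]]
[S] => [[S]]   [S → [ S ]]
[[S]] => [[SS]]   [S → S S]
[[SS]] => [[[S]S]]   [S → [ S ]]
[[[S]S]] => [[[[S]]S]]   [S → [ S ]]
[[[[S]]S]] => [[[[[S]]]S]]   [S → [ S ]]
[[[[[S]]]S]] => [[[[[[]]]]S]]   [S → [ ]]
[[[[[[]]]]S]] => [[[[[[]]]]SS]]   [S → S S]
[[[[[[]]]]SS]] => [[[[[[]]]][]S]]   [S → [ ]]
[[[[[[]]]][]S]] => [[[[[[]]]][][]]]   [S → [ ]]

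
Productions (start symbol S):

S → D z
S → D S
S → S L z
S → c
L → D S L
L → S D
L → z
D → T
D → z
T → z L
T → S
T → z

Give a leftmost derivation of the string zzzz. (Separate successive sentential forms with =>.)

S=>Dz=>Tz=>Sz=>DSz=>TSz=>zSz=>zDzz=>zTzz=>zzzz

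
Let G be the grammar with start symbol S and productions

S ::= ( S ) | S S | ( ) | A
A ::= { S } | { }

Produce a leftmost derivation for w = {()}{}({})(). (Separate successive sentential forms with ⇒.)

S ⇒ SS ⇒ SSS ⇒ SSSS ⇒ ASSS ⇒ {S}SSS ⇒ {()}SSS ⇒ {()}ASS ⇒ {()}{}SS ⇒ {()}{}(S)S ⇒ {()}{}(A)S ⇒ {()}{}({})S ⇒ {()}{}({})()

S ⇒ SS   [S ::= S S]
SS ⇒ SSS   [S ::= S S]
SSS ⇒ SSSS   [S ::= S S]
SSSS ⇒ ASSS   [S ::= A]
ASSS ⇒ {S}SSS   [A ::= { S }]
{S}SSS ⇒ {()}SSS   [S ::= ( )]
{()}SSS ⇒ {()}ASS   [S ::= A]
{()}ASS ⇒ {()}{}SS   [A ::= { }]
{()}{}SS ⇒ {()}{}(S)S   [S ::= ( S )]
{()}{}(S)S ⇒ {()}{}(A)S   [S ::= A]
{()}{}(A)S ⇒ {()}{}({})S   [A ::= { }]
{()}{}({})S ⇒ {()}{}({})()   [S ::= ( )]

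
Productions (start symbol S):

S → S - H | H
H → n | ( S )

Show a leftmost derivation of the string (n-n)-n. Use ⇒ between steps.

S ⇒ S-H   [S → S - H]
S-H ⇒ H-H   [S → H]
H-H ⇒ (S)-H   [H → ( S )]
(S)-H ⇒ (S-H)-H   [S → S - H]
(S-H)-H ⇒ (H-H)-H   [S → H]
(H-H)-H ⇒ (n-H)-H   [H → n]
(n-H)-H ⇒ (n-n)-H   [H → n]
(n-n)-H ⇒ (n-n)-n   [H → n]

S⇒S-H⇒H-H⇒(S)-H⇒(S-H)-H⇒(H-H)-H⇒(n-H)-H⇒(n-n)-H⇒(n-n)-n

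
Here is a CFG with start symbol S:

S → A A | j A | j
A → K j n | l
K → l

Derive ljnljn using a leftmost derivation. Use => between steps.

S=>AA=>KjnA=>ljnA=>ljnKjn=>ljnljn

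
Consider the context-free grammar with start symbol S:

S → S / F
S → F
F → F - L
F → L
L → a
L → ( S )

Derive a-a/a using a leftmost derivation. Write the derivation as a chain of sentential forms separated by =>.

S => S/F => F/F => F-L/F => L-L/F => a-L/F => a-a/F => a-a/L => a-a/a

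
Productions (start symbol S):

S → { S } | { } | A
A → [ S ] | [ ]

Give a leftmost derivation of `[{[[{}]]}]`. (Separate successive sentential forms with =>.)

S => A   [S → A]
A => [S]   [A → [ S ]]
[S] => [{S}]   [S → { S }]
[{S}] => [{A}]   [S → A]
[{A}] => [{[S]}]   [A → [ S ]]
[{[S]}] => [{[A]}]   [S → A]
[{[A]}] => [{[[S]]}]   [A → [ S ]]
[{[[S]]}] => [{[[{}]]}]   [S → { }]

S => A => [S] => [{S}] => [{A}] => [{[S]}] => [{[A]}] => [{[[S]]}] => [{[[{}]]}]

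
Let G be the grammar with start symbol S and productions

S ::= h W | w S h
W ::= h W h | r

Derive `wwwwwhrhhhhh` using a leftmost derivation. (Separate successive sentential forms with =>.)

S => wSh   [S ::= w S h]
wSh => wwShh   [S ::= w S h]
wwShh => wwwShhh   [S ::= w S h]
wwwShhh => wwwwShhhh   [S ::= w S h]
wwwwShhhh => wwwwwShhhhh   [S ::= w S h]
wwwwwShhhhh => wwwwwhWhhhhh   [S ::= h W]
wwwwwhWhhhhh => wwwwwhrhhhhh   [W ::= r]

S => wSh => wwShh => wwwShhh => wwwwShhhh => wwwwwShhhhh => wwwwwhWhhhhh => wwwwwhrhhhhh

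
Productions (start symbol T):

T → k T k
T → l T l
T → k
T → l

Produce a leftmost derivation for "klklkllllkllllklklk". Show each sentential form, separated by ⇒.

T ⇒ kTk   [T → k T k]
kTk ⇒ klTlk   [T → l T l]
klTlk ⇒ klkTklk   [T → k T k]
klkTklk ⇒ klklTlklk   [T → l T l]
klklTlklk ⇒ klklkTklklk   [T → k T k]
klklkTklklk ⇒ klklklTlklklk   [T → l T l]
klklklTlklklk ⇒ klklkllTllklklk   [T → l T l]
klklkllTllklklk ⇒ klklklllTlllklklk   [T → l T l]
klklklllTlllklklk ⇒ klklkllllTllllklklk   [T → l T l]
klklkllllTllllklklk ⇒ klklkllllkllllklklk   [T → k]

T ⇒ kTk ⇒ klTlk ⇒ klkTklk ⇒ klklTlklk ⇒ klklkTklklk ⇒ klklklTlklklk ⇒ klklkllTllklklk ⇒ klklklllTlllklklk ⇒ klklkllllTllllklklk ⇒ klklkllllkllllklklk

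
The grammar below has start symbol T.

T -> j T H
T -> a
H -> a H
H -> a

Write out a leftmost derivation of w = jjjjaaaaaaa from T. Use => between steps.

T=>jTH=>jjTHH=>jjjTHHH=>jjjjTHHHH=>jjjjaHHHH=>jjjjaaHHH=>jjjjaaaHHH=>jjjjaaaaHH=>jjjjaaaaaHH=>jjjjaaaaaaH=>jjjjaaaaaaa

T => jTH   [T -> j T H]
jTH => jjTHH   [T -> j T H]
jjTHH => jjjTHHH   [T -> j T H]
jjjTHHH => jjjjTHHHH   [T -> j T H]
jjjjTHHHH => jjjjaHHHH   [T -> a]
jjjjaHHHH => jjjjaaHHH   [H -> a]
jjjjaaHHH => jjjjaaaHHH   [H -> a H]
jjjjaaaHHH => jjjjaaaaHH   [H -> a]
jjjjaaaaHH => jjjjaaaaaHH   [H -> a H]
jjjjaaaaaHH => jjjjaaaaaaH   [H -> a]
jjjjaaaaaaH => jjjjaaaaaaa   [H -> a]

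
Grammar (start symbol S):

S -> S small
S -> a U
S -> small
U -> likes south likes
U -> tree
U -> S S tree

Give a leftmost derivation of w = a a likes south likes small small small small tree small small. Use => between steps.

S => S small   [S -> S small]
S small => S small small   [S -> S small]
S small small => a U small small   [S -> a U]
a U small small => a S S tree small small   [U -> S S tree]
a S S tree small small => a a U S tree small small   [S -> a U]
a a U S tree small small => a a likes south likes S tree small small   [U -> likes south likes]
a a likes south likes S tree small small => a a likes south likes S small tree small small   [S -> S small]
a a likes south likes S small tree small small => a a likes south likes S small small tree small small   [S -> S small]
a a likes south likes S small small tree small small => a a likes south likes S small small small tree small small   [S -> S small]
a a likes south likes S small small small tree small small => a a likes south likes small small small small tree small small   [S -> small]

S => S small => S small small => a U small small => a S S tree small small => a a U S tree small small => a a likes south likes S tree small small => a a likes south likes S small tree small small => a a likes south likes S small small tree small small => a a likes south likes S small small small tree small small => a a likes south likes small small small small tree small small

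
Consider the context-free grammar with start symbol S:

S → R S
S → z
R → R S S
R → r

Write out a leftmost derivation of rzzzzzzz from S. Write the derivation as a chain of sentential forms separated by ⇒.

S ⇒ RS ⇒ RSSS ⇒ RSSSSS ⇒ RSSSSSSS ⇒ rSSSSSSS ⇒ rzSSSSSS ⇒ rzzSSSSS ⇒ rzzzSSSS ⇒ rzzzzSSS ⇒ rzzzzzSS ⇒ rzzzzzzS ⇒ rzzzzzzz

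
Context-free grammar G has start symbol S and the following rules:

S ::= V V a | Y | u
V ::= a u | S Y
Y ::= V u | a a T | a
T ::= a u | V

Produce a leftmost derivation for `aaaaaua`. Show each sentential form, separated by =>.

S => Y   [S ::= Y]
Y => aaT   [Y ::= a a T]
aaT => aaV   [T ::= V]
aaV => aaSY   [V ::= S Y]
aaSY => aaYY   [S ::= Y]
aaYY => aaaaTY   [Y ::= a a T]
aaaaTY => aaaaVY   [T ::= V]
aaaaVY => aaaaauY   [V ::= a u]
aaaaauY => aaaaaua   [Y ::= a]

S=>Y=>aaT=>aaV=>aaSY=>aaYY=>aaaaTY=>aaaaVY=>aaaaauY=>aaaaaua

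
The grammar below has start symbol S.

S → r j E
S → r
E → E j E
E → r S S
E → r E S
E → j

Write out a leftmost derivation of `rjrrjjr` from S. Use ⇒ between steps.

S ⇒ rjE ⇒ rjrSS ⇒ rjrrjES ⇒ rjrrjjS ⇒ rjrrjjr

S ⇒ rjE   [S → r j E]
rjE ⇒ rjrSS   [E → r S S]
rjrSS ⇒ rjrrjES   [S → r j E]
rjrrjES ⇒ rjrrjjS   [E → j]
rjrrjjS ⇒ rjrrjjr   [S → r]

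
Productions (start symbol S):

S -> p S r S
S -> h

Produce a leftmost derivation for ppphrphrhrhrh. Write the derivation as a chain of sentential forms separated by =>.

S => pSrS   [S -> p S r S]
pSrS => ppSrSrS   [S -> p S r S]
ppSrSrS => pppSrSrSrS   [S -> p S r S]
pppSrSrSrS => ppphrSrSrS   [S -> h]
ppphrSrSrS => ppphrpSrSrSrS   [S -> p S r S]
ppphrpSrSrSrS => ppphrphrSrSrS   [S -> h]
ppphrphrSrSrS => ppphrphrhrSrS   [S -> h]
ppphrphrhrSrS => ppphrphrhrhrS   [S -> h]
ppphrphrhrhrS => ppphrphrhrhrh   [S -> h]

S=>pSrS=>ppSrSrS=>pppSrSrSrS=>ppphrSrSrS=>ppphrpSrSrSrS=>ppphrphrSrSrS=>ppphrphrhrSrS=>ppphrphrhrhrS=>ppphrphrhrhrh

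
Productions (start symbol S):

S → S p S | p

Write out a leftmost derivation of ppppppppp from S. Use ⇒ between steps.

S⇒SpS⇒SpSpS⇒SpSpSpS⇒ppSpSpS⇒ppppSpS⇒ppppSpSpS⇒ppppppSpS⇒ppppppppS⇒ppppppppp

S ⇒ SpS   [S → S p S]
SpS ⇒ SpSpS   [S → S p S]
SpSpS ⇒ SpSpSpS   [S → S p S]
SpSpSpS ⇒ ppSpSpS   [S → p]
ppSpSpS ⇒ ppppSpS   [S → p]
ppppSpS ⇒ ppppSpSpS   [S → S p S]
ppppSpSpS ⇒ ppppppSpS   [S → p]
ppppppSpS ⇒ ppppppppS   [S → p]
ppppppppS ⇒ ppppppppp   [S → p]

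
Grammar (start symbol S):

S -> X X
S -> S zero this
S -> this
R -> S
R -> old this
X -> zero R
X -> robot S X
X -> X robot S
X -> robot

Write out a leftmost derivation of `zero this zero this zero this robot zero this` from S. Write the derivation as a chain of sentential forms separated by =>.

S => S zero this => X X zero this => zero R X zero this => zero S X zero this => zero S zero this X zero this => zero S zero this zero this X zero this => zero this zero this zero this X zero this => zero this zero this zero this robot zero this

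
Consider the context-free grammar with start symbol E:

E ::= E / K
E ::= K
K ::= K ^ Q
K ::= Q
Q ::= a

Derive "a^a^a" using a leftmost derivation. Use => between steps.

E => K   [E ::= K]
K => K^Q   [K ::= K ^ Q]
K^Q => K^Q^Q   [K ::= K ^ Q]
K^Q^Q => Q^Q^Q   [K ::= Q]
Q^Q^Q => a^Q^Q   [Q ::= a]
a^Q^Q => a^a^Q   [Q ::= a]
a^a^Q => a^a^a   [Q ::= a]

E=>K=>K^Q=>K^Q^Q=>Q^Q^Q=>a^Q^Q=>a^a^Q=>a^a^a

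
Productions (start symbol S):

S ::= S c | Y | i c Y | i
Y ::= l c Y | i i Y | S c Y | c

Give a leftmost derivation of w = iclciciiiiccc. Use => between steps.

S => icY => iclcY => iclcScY => iclcicYcY => iclciciiYcY => iclciciiiiYcY => iclciciiiiccY => iclciciiiiccc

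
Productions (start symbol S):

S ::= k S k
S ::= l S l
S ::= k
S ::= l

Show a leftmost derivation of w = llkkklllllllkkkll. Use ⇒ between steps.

S ⇒ lSl ⇒ llSll ⇒ llkSkll ⇒ llkkSkkll ⇒ llkkkSkkkll ⇒ llkkklSlkkkll ⇒ llkkkllSllkkkll ⇒ llkkklllSlllkkkll ⇒ llkkklllllllkkkll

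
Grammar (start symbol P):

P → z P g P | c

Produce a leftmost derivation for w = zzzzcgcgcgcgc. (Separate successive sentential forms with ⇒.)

P ⇒ zPgP   [P → z P g P]
zPgP ⇒ zzPgPgP   [P → z P g P]
zzPgPgP ⇒ zzzPgPgPgP   [P → z P g P]
zzzPgPgPgP ⇒ zzzzPgPgPgPgP   [P → z P g P]
zzzzPgPgPgPgP ⇒ zzzzcgPgPgPgP   [P → c]
zzzzcgPgPgPgP ⇒ zzzzcgcgPgPgP   [P → c]
zzzzcgcgPgPgP ⇒ zzzzcgcgcgPgP   [P → c]
zzzzcgcgcgPgP ⇒ zzzzcgcgcgcgP   [P → c]
zzzzcgcgcgcgP ⇒ zzzzcgcgcgcgc   [P → c]

P ⇒ zPgP ⇒ zzPgPgP ⇒ zzzPgPgPgP ⇒ zzzzPgPgPgPgP ⇒ zzzzcgPgPgPgP ⇒ zzzzcgcgPgPgP ⇒ zzzzcgcgcgPgP ⇒ zzzzcgcgcgcgP ⇒ zzzzcgcgcgcgc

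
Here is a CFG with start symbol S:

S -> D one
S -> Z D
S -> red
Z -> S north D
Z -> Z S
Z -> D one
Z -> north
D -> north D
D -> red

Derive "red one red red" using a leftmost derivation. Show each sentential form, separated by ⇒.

S ⇒ Z D ⇒ Z S D ⇒ D one S D ⇒ red one S D ⇒ red one red D ⇒ red one red red

S ⇒ Z D   [S -> Z D]
Z D ⇒ Z S D   [Z -> Z S]
Z S D ⇒ D one S D   [Z -> D one]
D one S D ⇒ red one S D   [D -> red]
red one S D ⇒ red one red D   [S -> red]
red one red D ⇒ red one red red   [D -> red]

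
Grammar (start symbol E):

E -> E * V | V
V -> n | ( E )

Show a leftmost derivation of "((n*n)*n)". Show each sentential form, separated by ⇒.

E ⇒ V   [E -> V]
V ⇒ (E)   [V -> ( E )]
(E) ⇒ (E*V)   [E -> E * V]
(E*V) ⇒ (V*V)   [E -> V]
(V*V) ⇒ ((E)*V)   [V -> ( E )]
((E)*V) ⇒ ((E*V)*V)   [E -> E * V]
((E*V)*V) ⇒ ((V*V)*V)   [E -> V]
((V*V)*V) ⇒ ((n*V)*V)   [V -> n]
((n*V)*V) ⇒ ((n*n)*V)   [V -> n]
((n*n)*V) ⇒ ((n*n)*n)   [V -> n]

E⇒V⇒(E)⇒(E*V)⇒(V*V)⇒((E)*V)⇒((E*V)*V)⇒((V*V)*V)⇒((n*V)*V)⇒((n*n)*V)⇒((n*n)*n)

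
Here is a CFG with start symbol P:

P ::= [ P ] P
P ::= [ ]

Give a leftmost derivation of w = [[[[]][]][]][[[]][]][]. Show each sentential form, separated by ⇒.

P ⇒ [P]P ⇒ [[P]P]P ⇒ [[[P]P]P]P ⇒ [[[[]]P]P]P ⇒ [[[[]][]]P]P ⇒ [[[[]][]][]]P ⇒ [[[[]][]][]][P]P ⇒ [[[[]][]][]][[P]P]P ⇒ [[[[]][]][]][[[]]P]P ⇒ [[[[]][]][]][[[]][]]P ⇒ [[[[]][]][]][[[]][]][]

P ⇒ [P]P   [P ::= [ P ] P]
[P]P ⇒ [[P]P]P   [P ::= [ P ] P]
[[P]P]P ⇒ [[[P]P]P]P   [P ::= [ P ] P]
[[[P]P]P]P ⇒ [[[[]]P]P]P   [P ::= [ ]]
[[[[]]P]P]P ⇒ [[[[]][]]P]P   [P ::= [ ]]
[[[[]][]]P]P ⇒ [[[[]][]][]]P   [P ::= [ ]]
[[[[]][]][]]P ⇒ [[[[]][]][]][P]P   [P ::= [ P ] P]
[[[[]][]][]][P]P ⇒ [[[[]][]][]][[P]P]P   [P ::= [ P ] P]
[[[[]][]][]][[P]P]P ⇒ [[[[]][]][]][[[]]P]P   [P ::= [ ]]
[[[[]][]][]][[[]]P]P ⇒ [[[[]][]][]][[[]][]]P   [P ::= [ ]]
[[[[]][]][]][[[]][]]P ⇒ [[[[]][]][]][[[]][]][]   [P ::= [ ]]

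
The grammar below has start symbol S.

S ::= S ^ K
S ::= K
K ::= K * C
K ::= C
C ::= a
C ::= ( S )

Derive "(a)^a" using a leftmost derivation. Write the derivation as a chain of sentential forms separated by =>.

S => S^K => K^K => C^K => (S)^K => (K)^K => (C)^K => (a)^K => (a)^C => (a)^a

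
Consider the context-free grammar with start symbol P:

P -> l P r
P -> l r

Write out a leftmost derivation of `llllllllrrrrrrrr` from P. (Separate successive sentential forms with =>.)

P => lPr => llPrr => lllPrrr => llllPrrrr => lllllPrrrrr => llllllPrrrrrr => lllllllPrrrrrrr => llllllllrrrrrrrr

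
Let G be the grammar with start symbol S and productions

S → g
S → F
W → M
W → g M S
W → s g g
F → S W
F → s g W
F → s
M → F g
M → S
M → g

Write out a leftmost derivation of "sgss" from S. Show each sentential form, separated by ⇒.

S ⇒ F   [S → F]
F ⇒ SW   [F → S W]
SW ⇒ FW   [S → F]
FW ⇒ sgWW   [F → s g W]
sgWW ⇒ sgMW   [W → M]
sgMW ⇒ sgSW   [M → S]
sgSW ⇒ sgFW   [S → F]
sgFW ⇒ sgsW   [F → s]
sgsW ⇒ sgsM   [W → M]
sgsM ⇒ sgsS   [M → S]
sgsS ⇒ sgsF   [S → F]
sgsF ⇒ sgss   [F → s]

S⇒F⇒SW⇒FW⇒sgWW⇒sgMW⇒sgSW⇒sgFW⇒sgsW⇒sgsM⇒sgsS⇒sgsF⇒sgss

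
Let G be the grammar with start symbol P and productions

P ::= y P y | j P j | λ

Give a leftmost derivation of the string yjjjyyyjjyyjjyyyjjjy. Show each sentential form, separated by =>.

P => yPy => yjPjy => yjjPjjy => yjjjPjjjy => yjjjyPyjjjy => yjjjyyPyyjjjy => yjjjyyyPyyyjjjy => yjjjyyyjPjyyyjjjy => yjjjyyyjjPjjyyyjjjy => yjjjyyyjjyPyjjyyyjjjy => yjjjyyyjjyyjjyyyjjjy

P => yPy   [P ::= y P y]
yPy => yjPjy   [P ::= j P j]
yjPjy => yjjPjjy   [P ::= j P j]
yjjPjjy => yjjjPjjjy   [P ::= j P j]
yjjjPjjjy => yjjjyPyjjjy   [P ::= y P y]
yjjjyPyjjjy => yjjjyyPyyjjjy   [P ::= y P y]
yjjjyyPyyjjjy => yjjjyyyPyyyjjjy   [P ::= y P y]
yjjjyyyPyyyjjjy => yjjjyyyjPjyyyjjjy   [P ::= j P j]
yjjjyyyjPjyyyjjjy => yjjjyyyjjPjjyyyjjjy   [P ::= j P j]
yjjjyyyjjPjjyyyjjjy => yjjjyyyjjyPyjjyyyjjjy   [P ::= y P y]
yjjjyyyjjyPyjjyyyjjjy => yjjjyyyjjyyjjyyyjjjy   [P ::= λ]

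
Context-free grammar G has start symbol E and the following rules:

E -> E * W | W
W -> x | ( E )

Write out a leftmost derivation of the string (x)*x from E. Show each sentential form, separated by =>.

E => E*W   [E -> E * W]
E*W => W*W   [E -> W]
W*W => (E)*W   [W -> ( E )]
(E)*W => (W)*W   [E -> W]
(W)*W => (x)*W   [W -> x]
(x)*W => (x)*x   [W -> x]

E => E*W => W*W => (E)*W => (W)*W => (x)*W => (x)*x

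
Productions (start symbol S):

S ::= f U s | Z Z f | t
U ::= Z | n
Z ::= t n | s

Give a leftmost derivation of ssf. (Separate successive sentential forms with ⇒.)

S ⇒ ZZf ⇒ sZf ⇒ ssf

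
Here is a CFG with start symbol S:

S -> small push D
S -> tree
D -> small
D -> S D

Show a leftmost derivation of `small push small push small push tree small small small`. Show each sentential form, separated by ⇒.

S ⇒ small push D   [S -> small push D]
small push D ⇒ small push S D   [D -> S D]
small push S D ⇒ small push small push D D   [S -> small push D]
small push small push D D ⇒ small push small push S D D   [D -> S D]
small push small push S D D ⇒ small push small push small push D D D   [S -> small push D]
small push small push small push D D D ⇒ small push small push small push S D D D   [D -> S D]
small push small push small push S D D D ⇒ small push small push small push tree D D D   [S -> tree]
small push small push small push tree D D D ⇒ small push small push small push tree small D D   [D -> small]
small push small push small push tree small D D ⇒ small push small push small push tree small small D   [D -> small]
small push small push small push tree small small D ⇒ small push small push small push tree small small small   [D -> small]

S ⇒ small push D ⇒ small push S D ⇒ small push small push D D ⇒ small push small push S D D ⇒ small push small push small push D D D ⇒ small push small push small push S D D D ⇒ small push small push small push tree D D D ⇒ small push small push small push tree small D D ⇒ small push small push small push tree small small D ⇒ small push small push small push tree small small small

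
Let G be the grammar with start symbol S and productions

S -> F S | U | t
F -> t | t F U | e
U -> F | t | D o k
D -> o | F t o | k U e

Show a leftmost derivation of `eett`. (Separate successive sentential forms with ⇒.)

S ⇒ FS ⇒ eS ⇒ eFS ⇒ eeS ⇒ eeFS ⇒ eetS ⇒ eett

S ⇒ FS   [S -> F S]
FS ⇒ eS   [F -> e]
eS ⇒ eFS   [S -> F S]
eFS ⇒ eeS   [F -> e]
eeS ⇒ eeFS   [S -> F S]
eeFS ⇒ eetS   [F -> t]
eetS ⇒ eett   [S -> t]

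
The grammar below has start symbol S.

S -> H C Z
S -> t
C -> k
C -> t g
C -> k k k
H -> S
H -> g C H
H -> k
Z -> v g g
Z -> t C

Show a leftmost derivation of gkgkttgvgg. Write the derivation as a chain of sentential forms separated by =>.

S=>HCZ=>gCHCZ=>gkHCZ=>gkgCHCZ=>gkgkHCZ=>gkgkSCZ=>gkgktCZ=>gkgkttgZ=>gkgkttgvgg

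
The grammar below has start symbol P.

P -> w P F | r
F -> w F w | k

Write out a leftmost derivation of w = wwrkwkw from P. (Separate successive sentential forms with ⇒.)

P⇒wPF⇒wwPFF⇒wwrFF⇒wwrkF⇒wwrkwFw⇒wwrkwkw

P ⇒ wPF   [P -> w P F]
wPF ⇒ wwPFF   [P -> w P F]
wwPFF ⇒ wwrFF   [P -> r]
wwrFF ⇒ wwrkF   [F -> k]
wwrkF ⇒ wwrkwFw   [F -> w F w]
wwrkwFw ⇒ wwrkwkw   [F -> k]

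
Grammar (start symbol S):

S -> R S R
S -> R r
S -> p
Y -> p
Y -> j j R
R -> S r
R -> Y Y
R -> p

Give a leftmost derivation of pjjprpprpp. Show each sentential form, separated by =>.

S => RSR   [S -> R S R]
RSR => SrSR   [R -> S r]
SrSR => RSRrSR   [S -> R S R]
RSRrSR => YYSRrSR   [R -> Y Y]
YYSRrSR => pYSRrSR   [Y -> p]
pYSRrSR => pjjRSRrSR   [Y -> j j R]
pjjRSRrSR => pjjSrSRrSR   [R -> S r]
pjjSrSRrSR => pjjprSRrSR   [S -> p]
pjjprSRrSR => pjjprpRrSR   [S -> p]
pjjprpRrSR => pjjprpprSR   [R -> p]
pjjprpprSR => pjjprpprpR   [S -> p]
pjjprpprpR => pjjprpprpp   [R -> p]

S => RSR => SrSR => RSRrSR => YYSRrSR => pYSRrSR => pjjRSRrSR => pjjSrSRrSR => pjjprSRrSR => pjjprpRrSR => pjjprpprSR => pjjprpprpR => pjjprpprpp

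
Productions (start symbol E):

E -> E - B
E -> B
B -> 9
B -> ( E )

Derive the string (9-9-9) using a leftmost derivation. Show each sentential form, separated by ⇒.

E ⇒ B ⇒ (E) ⇒ (E-B) ⇒ (E-B-B) ⇒ (B-B-B) ⇒ (9-B-B) ⇒ (9-9-B) ⇒ (9-9-9)

E ⇒ B   [E -> B]
B ⇒ (E)   [B -> ( E )]
(E) ⇒ (E-B)   [E -> E - B]
(E-B) ⇒ (E-B-B)   [E -> E - B]
(E-B-B) ⇒ (B-B-B)   [E -> B]
(B-B-B) ⇒ (9-B-B)   [B -> 9]
(9-B-B) ⇒ (9-9-B)   [B -> 9]
(9-9-B) ⇒ (9-9-9)   [B -> 9]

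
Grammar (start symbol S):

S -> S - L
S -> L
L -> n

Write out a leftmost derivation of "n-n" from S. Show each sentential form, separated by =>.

S => S-L => L-L => n-L => n-n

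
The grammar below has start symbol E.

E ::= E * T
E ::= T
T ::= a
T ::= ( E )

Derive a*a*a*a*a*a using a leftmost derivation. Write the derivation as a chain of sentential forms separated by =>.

E => E*T   [E ::= E * T]
E*T => E*T*T   [E ::= E * T]
E*T*T => E*T*T*T   [E ::= E * T]
E*T*T*T => E*T*T*T*T   [E ::= E * T]
E*T*T*T*T => E*T*T*T*T*T   [E ::= E * T]
E*T*T*T*T*T => T*T*T*T*T*T   [E ::= T]
T*T*T*T*T*T => a*T*T*T*T*T   [T ::= a]
a*T*T*T*T*T => a*a*T*T*T*T   [T ::= a]
a*a*T*T*T*T => a*a*a*T*T*T   [T ::= a]
a*a*a*T*T*T => a*a*a*a*T*T   [T ::= a]
a*a*a*a*T*T => a*a*a*a*a*T   [T ::= a]
a*a*a*a*a*T => a*a*a*a*a*a   [T ::= a]

E=>E*T=>E*T*T=>E*T*T*T=>E*T*T*T*T=>E*T*T*T*T*T=>T*T*T*T*T*T=>a*T*T*T*T*T=>a*a*T*T*T*T=>a*a*a*T*T*T=>a*a*a*a*T*T=>a*a*a*a*a*T=>a*a*a*a*a*a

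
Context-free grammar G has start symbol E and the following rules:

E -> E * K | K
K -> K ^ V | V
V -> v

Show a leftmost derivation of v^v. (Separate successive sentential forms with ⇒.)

E ⇒ K ⇒ K^V ⇒ V^V ⇒ v^V ⇒ v^v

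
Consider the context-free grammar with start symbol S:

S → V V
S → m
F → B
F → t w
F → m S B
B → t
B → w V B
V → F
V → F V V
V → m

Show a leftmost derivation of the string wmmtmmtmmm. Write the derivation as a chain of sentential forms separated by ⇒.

S⇒VV⇒FVVV⇒BVVV⇒wVBVVV⇒wFVVBVVV⇒wmSBVVBVVV⇒wmmBVVBVVV⇒wmmtVVBVVV⇒wmmtmVBVVV⇒wmmtmmBVVV⇒wmmtmmtVVV⇒wmmtmmtmVV⇒wmmtmmtmmV⇒wmmtmmtmmm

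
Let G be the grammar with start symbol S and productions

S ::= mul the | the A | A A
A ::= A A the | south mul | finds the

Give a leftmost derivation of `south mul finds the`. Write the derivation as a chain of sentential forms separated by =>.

S => A A   [S ::= A A]
A A => south mul A   [A ::= south mul]
south mul A => south mul finds the   [A ::= finds the]

S => A A => south mul A => south mul finds the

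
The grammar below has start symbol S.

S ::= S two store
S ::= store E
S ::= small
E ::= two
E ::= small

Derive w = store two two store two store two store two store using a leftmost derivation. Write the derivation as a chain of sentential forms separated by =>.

S => S two store => S two store two store => S two store two store two store => S two store two store two store two store => store E two store two store two store two store => store two two store two store two store two store

S => S two store   [S ::= S two store]
S two store => S two store two store   [S ::= S two store]
S two store two store => S two store two store two store   [S ::= S two store]
S two store two store two store => S two store two store two store two store   [S ::= S two store]
S two store two store two store two store => store E two store two store two store two store   [S ::= store E]
store E two store two store two store two store => store two two store two store two store two store   [E ::= two]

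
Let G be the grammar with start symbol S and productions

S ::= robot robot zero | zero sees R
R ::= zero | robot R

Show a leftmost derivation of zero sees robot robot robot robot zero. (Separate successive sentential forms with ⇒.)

S ⇒ zero sees R ⇒ zero sees robot R ⇒ zero sees robot robot R ⇒ zero sees robot robot robot R ⇒ zero sees robot robot robot robot R ⇒ zero sees robot robot robot robot zero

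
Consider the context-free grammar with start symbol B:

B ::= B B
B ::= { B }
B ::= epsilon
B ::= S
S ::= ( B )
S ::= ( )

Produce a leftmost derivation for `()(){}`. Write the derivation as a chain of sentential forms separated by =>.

B => BB   [B ::= B B]
BB => BBB   [B ::= B B]
BBB => SBB   [B ::= S]
SBB => ()BB   [S ::= ( )]
()BB => ()SB   [B ::= S]
()SB => ()()B   [S ::= ( )]
()()B => ()(){B}   [B ::= { B }]
()(){B} => ()(){}   [B ::= epsilon]

B => BB => BBB => SBB => ()BB => ()SB => ()()B => ()(){B} => ()(){}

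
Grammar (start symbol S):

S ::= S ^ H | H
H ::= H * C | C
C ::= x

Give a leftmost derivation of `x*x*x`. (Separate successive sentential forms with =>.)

S => H => H*C => H*C*C => C*C*C => x*C*C => x*x*C => x*x*x

S => H   [S ::= H]
H => H*C   [H ::= H * C]
H*C => H*C*C   [H ::= H * C]
H*C*C => C*C*C   [H ::= C]
C*C*C => x*C*C   [C ::= x]
x*C*C => x*x*C   [C ::= x]
x*x*C => x*x*x   [C ::= x]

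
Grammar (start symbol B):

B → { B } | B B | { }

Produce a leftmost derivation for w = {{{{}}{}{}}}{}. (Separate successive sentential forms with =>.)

B => BB   [B → B B]
BB => {B}B   [B → { B }]
{B}B => {{B}}B   [B → { B }]
{{B}}B => {{BB}}B   [B → B B]
{{BB}}B => {{BBB}}B   [B → B B]
{{BBB}}B => {{{B}BB}}B   [B → { B }]
{{{B}BB}}B => {{{{}}BB}}B   [B → { }]
{{{{}}BB}}B => {{{{}}{}B}}B   [B → { }]
{{{{}}{}B}}B => {{{{}}{}{}}}B   [B → { }]
{{{{}}{}{}}}B => {{{{}}{}{}}}{}   [B → { }]

B=>BB=>{B}B=>{{B}}B=>{{BB}}B=>{{BBB}}B=>{{{B}BB}}B=>{{{{}}BB}}B=>{{{{}}{}B}}B=>{{{{}}{}{}}}B=>{{{{}}{}{}}}{}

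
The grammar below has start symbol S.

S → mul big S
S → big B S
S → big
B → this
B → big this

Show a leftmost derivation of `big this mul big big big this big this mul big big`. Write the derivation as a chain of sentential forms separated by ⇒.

S ⇒ big B S   [S → big B S]
big B S ⇒ big this S   [B → this]
big this S ⇒ big this mul big S   [S → mul big S]
big this mul big S ⇒ big this mul big big B S   [S → big B S]
big this mul big big B S ⇒ big this mul big big big this S   [B → big this]
big this mul big big big this S ⇒ big this mul big big big this big B S   [S → big B S]
big this mul big big big this big B S ⇒ big this mul big big big this big this S   [B → this]
big this mul big big big this big this S ⇒ big this mul big big big this big this mul big S   [S → mul big S]
big this mul big big big this big this mul big S ⇒ big this mul big big big this big this mul big big   [S → big]

S ⇒ big B S ⇒ big this S ⇒ big this mul big S ⇒ big this mul big big B S ⇒ big this mul big big big this S ⇒ big this mul big big big this big B S ⇒ big this mul big big big this big this S ⇒ big this mul big big big this big this mul big S ⇒ big this mul big big big this big this mul big big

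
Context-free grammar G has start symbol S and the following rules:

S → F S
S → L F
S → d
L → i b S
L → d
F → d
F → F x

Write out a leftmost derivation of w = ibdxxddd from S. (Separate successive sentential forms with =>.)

S => LF => ibSF => ibFSF => ibFxSF => ibFxxSF => ibdxxSF => ibdxxLFF => ibdxxdFF => ibdxxddF => ibdxxddd

S => LF   [S → L F]
LF => ibSF   [L → i b S]
ibSF => ibFSF   [S → F S]
ibFSF => ibFxSF   [F → F x]
ibFxSF => ibFxxSF   [F → F x]
ibFxxSF => ibdxxSF   [F → d]
ibdxxSF => ibdxxLFF   [S → L F]
ibdxxLFF => ibdxxdFF   [L → d]
ibdxxdFF => ibdxxddF   [F → d]
ibdxxddF => ibdxxddd   [F → d]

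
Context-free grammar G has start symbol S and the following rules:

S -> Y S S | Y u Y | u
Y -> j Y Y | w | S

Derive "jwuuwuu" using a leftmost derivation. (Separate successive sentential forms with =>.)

S => YSS => jYYSS => jSYSS => jYSSYSS => jwSSYSS => jwuSYSS => jwuuYSS => jwuuwSS => jwuuwuS => jwuuwuu

S => YSS   [S -> Y S S]
YSS => jYYSS   [Y -> j Y Y]
jYYSS => jSYSS   [Y -> S]
jSYSS => jYSSYSS   [S -> Y S S]
jYSSYSS => jwSSYSS   [Y -> w]
jwSSYSS => jwuSYSS   [S -> u]
jwuSYSS => jwuuYSS   [S -> u]
jwuuYSS => jwuuwSS   [Y -> w]
jwuuwSS => jwuuwuS   [S -> u]
jwuuwuS => jwuuwuu   [S -> u]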